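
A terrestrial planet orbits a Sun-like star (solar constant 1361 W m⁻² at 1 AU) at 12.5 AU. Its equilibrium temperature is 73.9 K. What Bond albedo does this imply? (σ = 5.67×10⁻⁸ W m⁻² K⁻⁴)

A ≈ 0.22

Flux at 12.5 AU: S = 1361/12.5² = 8.71 W m⁻².
From T_eq⁴ = S(1−A)/(4σ): 1−A = 4σT_eq⁴/S.
1−A = 4 × 5.67×10⁻⁸ × (73.9)⁴ / 8.71 = 0.777.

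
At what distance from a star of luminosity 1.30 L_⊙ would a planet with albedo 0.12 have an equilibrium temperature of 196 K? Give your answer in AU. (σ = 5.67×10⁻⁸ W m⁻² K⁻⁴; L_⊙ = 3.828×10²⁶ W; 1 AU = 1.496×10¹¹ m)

d ≈ 2.16 AU

L = 1.30 × 3.828×10²⁶ = 4.98×10²⁶ W.
From T_eq⁴ = L(1−A)/(16πσd²): d = √[L(1−A)/(16πσT_eq⁴)].
d = √[4.98×10²⁶ × 0.88 / (16π × 5.67×10⁻⁸ × (196)⁴)] = 3.23×10¹¹ m = 2.16 AU.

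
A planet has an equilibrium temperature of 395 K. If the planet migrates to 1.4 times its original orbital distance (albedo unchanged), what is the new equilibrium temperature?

T_eq ∝ L^(1/4) · d^(−1/2).
T′ = 395 / 1.4^(1/2) = 334 K.

T_eq ≈ 334 K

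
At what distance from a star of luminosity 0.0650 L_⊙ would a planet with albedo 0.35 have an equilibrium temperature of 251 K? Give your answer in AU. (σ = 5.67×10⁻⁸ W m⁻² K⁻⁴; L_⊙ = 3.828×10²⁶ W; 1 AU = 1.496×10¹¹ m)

d ≈ 0.253 AU

L = 0.0650 × 3.828×10²⁶ = 2.49×10²⁵ W.
From T_eq⁴ = L(1−A)/(16πσd²): d = √[L(1−A)/(16πσT_eq⁴)].
d = √[2.49×10²⁵ × 0.65 / (16π × 5.67×10⁻⁸ × (251)⁴)] = 3.78×10¹⁰ m = 0.253 AU.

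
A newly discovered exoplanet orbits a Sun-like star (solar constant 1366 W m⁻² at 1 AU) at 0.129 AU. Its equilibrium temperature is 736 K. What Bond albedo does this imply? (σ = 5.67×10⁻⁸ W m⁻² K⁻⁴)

Flux at 0.129 AU: S = 1366/0.129² = 8.21×10⁴ W m⁻².
From T_eq⁴ = S(1−A)/(4σ): 1−A = 4σT_eq⁴/S.
1−A = 4 × 5.67×10⁻⁸ × (736)⁴ / 8.21×10⁴ = 0.811.

A ≈ 0.19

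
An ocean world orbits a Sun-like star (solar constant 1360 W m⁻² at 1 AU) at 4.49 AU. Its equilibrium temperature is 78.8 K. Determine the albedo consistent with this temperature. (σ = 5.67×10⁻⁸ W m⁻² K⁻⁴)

Flux at 4.49 AU: S = 1360/4.49² = 67.5 W m⁻².
From T_eq⁴ = S(1−A)/(4σ): 1−A = 4σT_eq⁴/S.
1−A = 4 × 5.67×10⁻⁸ × (78.8)⁴ / 67.5 = 0.130.

A ≈ 0.87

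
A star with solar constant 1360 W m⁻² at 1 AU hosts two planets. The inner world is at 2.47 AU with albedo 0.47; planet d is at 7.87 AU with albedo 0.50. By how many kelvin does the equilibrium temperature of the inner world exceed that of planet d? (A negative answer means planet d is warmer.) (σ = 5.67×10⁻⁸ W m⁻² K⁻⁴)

ΔT ≈ 67.7 K

T_eq = [S₀(1−A)/(4σd²)]^(1/4), so T ∝ (1−A)^(1/4) / √d.
T₁ = [1360×0.53/(4×5.67×10⁻⁸×2.47²)]^(1/4) = 151.08 K.
T₂ = [1360×0.50/(4×5.67×10⁻⁸×7.87²)]^(1/4) = 83.41 K.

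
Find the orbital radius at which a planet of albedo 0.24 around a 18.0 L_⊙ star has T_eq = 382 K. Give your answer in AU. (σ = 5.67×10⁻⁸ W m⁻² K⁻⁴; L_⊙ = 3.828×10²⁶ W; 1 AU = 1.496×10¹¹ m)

L = 18.0 × 3.828×10²⁶ = 6.89×10²⁷ W.
From T_eq⁴ = L(1−A)/(16πσd²): d = √[L(1−A)/(16πσT_eq⁴)].
d = √[6.89×10²⁷ × 0.76 / (16π × 5.67×10⁻⁸ × (382)⁴)] = 2.94×10¹¹ m = 1.96 AU.

d ≈ 1.96 AU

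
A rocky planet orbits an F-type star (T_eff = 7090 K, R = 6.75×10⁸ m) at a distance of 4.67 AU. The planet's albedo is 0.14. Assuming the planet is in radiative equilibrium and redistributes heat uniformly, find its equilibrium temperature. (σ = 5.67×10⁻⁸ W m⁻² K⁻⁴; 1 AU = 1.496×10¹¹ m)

d = 4.67 AU = 6.99×10¹¹ m.
L = 4πR_⋆²σT_⋆⁴ = 4π(6.75×10⁸)² × 5.67×10⁻⁸ × (7090)⁴ = 8.20×10²⁶ W.
S = L/(4πd²) = 134 W m⁻².
Energy balance: absorbed = emitted ⇒ πR²·S(1−A) = 4πR²·σT_eq⁴, so T_eq⁴ = S(1−A)/(4σ).
T_eq = [134 × 0.86 / (4 × 5.67×10⁻⁸)]^(1/4) = (5.07×10⁸)^(1/4) = 150 K.

T_eq ≈ 150 K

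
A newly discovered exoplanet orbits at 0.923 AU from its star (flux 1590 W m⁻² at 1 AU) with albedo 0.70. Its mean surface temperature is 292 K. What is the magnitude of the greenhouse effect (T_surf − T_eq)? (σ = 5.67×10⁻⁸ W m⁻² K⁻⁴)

ΔT ≈ 69.1 K

S = 1590/0.923² = 1866 W m⁻².
T_eq = [S(1−A)/(4σ)]^(1/4) = [1866×0.30/(4×5.67×10⁻⁸)]^(1/4) = 222.9 K.
ΔT = T_surf − T_eq = 292 − 222.9.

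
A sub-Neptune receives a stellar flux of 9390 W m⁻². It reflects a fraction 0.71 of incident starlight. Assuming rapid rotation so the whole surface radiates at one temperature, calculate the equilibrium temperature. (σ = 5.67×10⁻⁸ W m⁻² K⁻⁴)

T_eq ≈ 331 K

Energy balance: absorbed = emitted ⇒ πR²·S(1−A) = 4πR²·σT_eq⁴, so T_eq⁴ = S(1−A)/(4σ).
T_eq = [9390 × 0.29 / (4 × 5.67×10⁻⁸)]^(1/4) = (1.20×10¹⁰)^(1/4) = 331 K.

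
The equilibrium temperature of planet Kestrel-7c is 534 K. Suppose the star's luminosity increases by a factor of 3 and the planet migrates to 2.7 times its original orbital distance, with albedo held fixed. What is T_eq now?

T_eq ∝ L^(1/4) · d^(−1/2).
T′ = 534 × 3^(1/4) / 2.7^(1/2) = 428 K.

T_eq ≈ 428 K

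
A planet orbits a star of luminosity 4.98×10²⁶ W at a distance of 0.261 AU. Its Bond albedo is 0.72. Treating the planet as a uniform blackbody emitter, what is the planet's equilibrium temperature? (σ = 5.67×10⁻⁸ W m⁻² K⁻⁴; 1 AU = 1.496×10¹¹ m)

d = 0.261 AU = 3.90×10¹⁰ m.
Flux: S = L/(4πd²) = 4.98×10²⁶/(4π×(3.90×10¹⁰)²) = 2.60×10⁴ W m⁻².
Energy balance: absorbed = emitted ⇒ πR²·S(1−A) = 4πR²·σT_eq⁴, so T_eq⁴ = S(1−A)/(4σ).
T_eq = [2.60×10⁴ × 0.28 / (4 × 5.67×10⁻⁸)]^(1/4) = (3.21×10¹⁰)^(1/4) = 423 K.

T_eq ≈ 423 K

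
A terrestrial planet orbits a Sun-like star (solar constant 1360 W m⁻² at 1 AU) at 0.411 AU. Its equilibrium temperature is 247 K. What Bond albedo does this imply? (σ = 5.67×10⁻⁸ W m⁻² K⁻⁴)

A ≈ 0.90

Flux at 0.411 AU: S = 1360/0.411² = 8050 W m⁻².
From T_eq⁴ = S(1−A)/(4σ): 1−A = 4σT_eq⁴/S.
1−A = 4 × 5.67×10⁻⁸ × (247)⁴ / 8050 = 0.105.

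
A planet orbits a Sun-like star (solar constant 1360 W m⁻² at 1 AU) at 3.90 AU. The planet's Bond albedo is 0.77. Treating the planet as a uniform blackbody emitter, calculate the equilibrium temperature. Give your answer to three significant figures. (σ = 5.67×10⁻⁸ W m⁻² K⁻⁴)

T_eq ≈ 97.6 K

Flux at 3.90 AU: S = 1360/3.90² = 89.4 W m⁻².
Energy balance: absorbed = emitted ⇒ πR²·S(1−A) = 4πR²·σT_eq⁴, so T_eq⁴ = S(1−A)/(4σ).
T_eq = [89.4 × 0.23 / (4 × 5.67×10⁻⁸)]^(1/4) = (9.07×10⁷)^(1/4) = 97.6 K.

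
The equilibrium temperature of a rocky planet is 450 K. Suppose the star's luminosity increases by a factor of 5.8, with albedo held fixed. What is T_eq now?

T_eq ∝ L^(1/4) · d^(−1/2).
T′ = 450 × 5.8^(1/4) = 698 K.

T_eq ≈ 698 K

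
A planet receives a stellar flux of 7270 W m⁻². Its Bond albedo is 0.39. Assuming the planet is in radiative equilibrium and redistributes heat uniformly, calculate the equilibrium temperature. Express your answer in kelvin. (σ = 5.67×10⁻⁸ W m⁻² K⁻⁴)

T_eq ≈ 374 K

Energy balance: absorbed = emitted ⇒ πR²·S(1−A) = 4πR²·σT_eq⁴, so T_eq⁴ = S(1−A)/(4σ).
T_eq = [7270 × 0.61 / (4 × 5.67×10⁻⁸)]^(1/4) = (1.96×10¹⁰)^(1/4) = 374 K.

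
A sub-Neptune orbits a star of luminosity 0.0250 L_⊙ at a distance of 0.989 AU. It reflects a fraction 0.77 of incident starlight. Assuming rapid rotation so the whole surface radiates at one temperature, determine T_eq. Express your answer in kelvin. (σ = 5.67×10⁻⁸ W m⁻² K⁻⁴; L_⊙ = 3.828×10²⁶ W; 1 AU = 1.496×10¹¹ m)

T_eq ≈ 77.1 K

d = 0.989 AU = 1.48×10¹¹ m.
L = 0.0250 × 3.828×10²⁶ = 9.57×10²⁴ W.
Flux: S = L/(4πd²) = 9.57×10²⁴/(4π×(1.48×10¹¹)²) = 34.8 W m⁻².
Energy balance: absorbed = emitted ⇒ πR²·S(1−A) = 4πR²·σT_eq⁴, so T_eq⁴ = S(1−A)/(4σ).
T_eq = [34.8 × 0.23 / (4 × 5.67×10⁻⁸)]^(1/4) = (3.53×10⁷)^(1/4) = 77.1 K.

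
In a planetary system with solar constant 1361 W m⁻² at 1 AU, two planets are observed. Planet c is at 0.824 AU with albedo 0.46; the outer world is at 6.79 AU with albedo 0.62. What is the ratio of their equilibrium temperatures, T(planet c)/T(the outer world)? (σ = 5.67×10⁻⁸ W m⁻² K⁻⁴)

T_eq = [S₀(1−A)/(4σd²)]^(1/4), so T ∝ (1−A)^(1/4) / √d.
T₁ = [1361×0.54/(4×5.67×10⁻⁸×0.824²)]^(1/4) = 262.84 K.
T₂ = [1361×0.38/(4×5.67×10⁻⁸×6.79²)]^(1/4) = 83.86 K.

T₁/T₂ ≈ 3.134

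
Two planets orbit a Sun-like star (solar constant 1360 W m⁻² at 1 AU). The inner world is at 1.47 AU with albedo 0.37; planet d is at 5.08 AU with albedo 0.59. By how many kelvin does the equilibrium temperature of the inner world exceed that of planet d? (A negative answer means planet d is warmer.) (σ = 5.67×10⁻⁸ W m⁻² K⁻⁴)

ΔT ≈ 105.7 K

T_eq = [S₀(1−A)/(4σd²)]^(1/4), so T ∝ (1−A)^(1/4) / √d.
T₁ = [1360×0.63/(4×5.67×10⁻⁸×1.47²)]^(1/4) = 204.48 K.
T₂ = [1360×0.41/(4×5.67×10⁻⁸×5.08²)]^(1/4) = 98.80 K.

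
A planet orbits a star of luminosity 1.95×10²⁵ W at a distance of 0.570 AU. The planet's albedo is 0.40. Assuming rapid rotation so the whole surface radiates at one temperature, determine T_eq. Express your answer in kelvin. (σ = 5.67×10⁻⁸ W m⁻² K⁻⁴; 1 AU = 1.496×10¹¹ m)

d = 0.570 AU = 8.53×10¹⁰ m.
Flux: S = L/(4πd²) = 1.95×10²⁵/(4π×(8.53×10¹⁰)²) = 213 W m⁻².
Energy balance: absorbed = emitted ⇒ πR²·S(1−A) = 4πR²·σT_eq⁴, so T_eq⁴ = S(1−A)/(4σ).
T_eq = [213 × 0.60 / (4 × 5.67×10⁻⁸)]^(1/4) = (5.65×10⁸)^(1/4) = 154 K.

T_eq ≈ 154 K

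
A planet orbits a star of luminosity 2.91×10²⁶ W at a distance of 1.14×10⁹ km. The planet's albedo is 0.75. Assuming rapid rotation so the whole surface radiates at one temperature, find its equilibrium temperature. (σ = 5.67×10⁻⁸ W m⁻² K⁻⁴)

T_eq ≈ 66.6 K

d = 1.14×10⁹ km = 1.14×10¹² m.
Flux: S = L/(4πd²) = 2.91×10²⁶/(4π×(1.14×10¹²)²) = 17.8 W m⁻².
Energy balance: absorbed = emitted ⇒ πR²·S(1−A) = 4πR²·σT_eq⁴, so T_eq⁴ = S(1−A)/(4σ).
T_eq = [17.8 × 0.25 / (4 × 5.67×10⁻⁸)]^(1/4) = (1.96×10⁷)^(1/4) = 66.6 K.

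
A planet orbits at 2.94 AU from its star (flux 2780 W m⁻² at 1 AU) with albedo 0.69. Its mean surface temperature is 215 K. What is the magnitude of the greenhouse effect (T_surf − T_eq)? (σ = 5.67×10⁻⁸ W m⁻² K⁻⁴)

ΔT ≈ 70.2 K

S = 2780/2.94² = 321.6 W m⁻².
T_eq = [S(1−A)/(4σ)]^(1/4) = [321.6×0.31/(4×5.67×10⁻⁸)]^(1/4) = 144.8 K.
ΔT = T_surf − T_eq = 215 − 144.8.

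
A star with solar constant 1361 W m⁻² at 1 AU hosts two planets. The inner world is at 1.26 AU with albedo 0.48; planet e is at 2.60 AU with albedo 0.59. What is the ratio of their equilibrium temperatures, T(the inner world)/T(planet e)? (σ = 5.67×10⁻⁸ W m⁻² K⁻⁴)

T₁/T₂ ≈ 1.524

T_eq = [S₀(1−A)/(4σd²)]^(1/4), so T ∝ (1−A)^(1/4) / √d.
T₁ = [1361×0.52/(4×5.67×10⁻⁸×1.26²)]^(1/4) = 210.56 K.
T₂ = [1361×0.41/(4×5.67×10⁻⁸×2.60²)]^(1/4) = 138.12 K.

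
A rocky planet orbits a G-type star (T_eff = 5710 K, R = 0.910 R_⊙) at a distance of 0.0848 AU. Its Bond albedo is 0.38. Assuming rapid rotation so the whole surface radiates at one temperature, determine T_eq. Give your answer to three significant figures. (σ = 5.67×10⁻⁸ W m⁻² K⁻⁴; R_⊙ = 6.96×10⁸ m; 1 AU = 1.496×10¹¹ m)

R_⋆ = 0.910 × 6.96×10⁸ = 6.33×10⁸ m.
d = 0.0848 AU = 1.27×10¹⁰ m.
L = 4πR_⋆²σT_⋆⁴ = 4π(6.33×10⁸)² × 5.67×10⁻⁸ × (5710)⁴ = 3.04×10²⁶ W.
S = L/(4πd²) = 1.50×10⁵ W m⁻².
Energy balance: absorbed = emitted ⇒ πR²·S(1−A) = 4πR²·σT_eq⁴, so T_eq⁴ = S(1−A)/(4σ).
T_eq = [1.50×10⁵ × 0.62 / (4 × 5.67×10⁻⁸)]^(1/4) = (4.11×10¹¹)^(1/4) = 801 K.

T_eq ≈ 801 K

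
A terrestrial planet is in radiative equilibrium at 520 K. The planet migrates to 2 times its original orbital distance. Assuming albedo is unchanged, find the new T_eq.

T_eq ≈ 368 K

T_eq ∝ L^(1/4) · d^(−1/2).
T′ = 520 / 2^(1/2) = 368 K.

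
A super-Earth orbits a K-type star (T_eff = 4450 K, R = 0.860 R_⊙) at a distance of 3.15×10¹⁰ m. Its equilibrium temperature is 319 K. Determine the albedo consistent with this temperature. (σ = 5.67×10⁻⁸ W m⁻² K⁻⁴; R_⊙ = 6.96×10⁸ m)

R_⋆ = 0.860 × 6.96×10⁸ = 5.99×10⁸ m.
L = 4πR_⋆²σT_⋆⁴ = 4π(5.99×10⁸)² × 5.67×10⁻⁸ × (4450)⁴ = 1.00×10²⁶ W.
S = L/(4πd²) = 8030 W m⁻².
From T_eq⁴ = S(1−A)/(4σ): 1−A = 4σT_eq⁴/S.
1−A = 4 × 5.67×10⁻⁸ × (319)⁴ / 8030 = 0.293.

A ≈ 0.71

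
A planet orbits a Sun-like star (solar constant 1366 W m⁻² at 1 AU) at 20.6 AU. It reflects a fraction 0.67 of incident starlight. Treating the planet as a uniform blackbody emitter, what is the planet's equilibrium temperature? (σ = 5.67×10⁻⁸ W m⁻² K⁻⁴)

Flux at 20.6 AU: S = 1366/20.6² = 3.22 W m⁻².
Energy balance: absorbed = emitted ⇒ πR²·S(1−A) = 4πR²·σT_eq⁴, so T_eq⁴ = S(1−A)/(4σ).
T_eq = [3.22 × 0.33 / (4 × 5.67×10⁻⁸)]^(1/4) = (4.68×10⁶)^(1/4) = 46.5 K.

T_eq ≈ 46.5 K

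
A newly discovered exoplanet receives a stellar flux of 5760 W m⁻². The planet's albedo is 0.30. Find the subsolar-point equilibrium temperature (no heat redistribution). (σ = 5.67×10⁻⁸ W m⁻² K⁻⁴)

At the subsolar point the surface absorbs S(1−A) and emits σT⁴ per unit area — no factor of 4, since only the local patch is in balance.
T = [5760 × 0.70 / 5.67×10⁻⁸]^(1/4) = (7.11×10¹⁰)^(1/4) = 516 K.

T_ss ≈ 516 K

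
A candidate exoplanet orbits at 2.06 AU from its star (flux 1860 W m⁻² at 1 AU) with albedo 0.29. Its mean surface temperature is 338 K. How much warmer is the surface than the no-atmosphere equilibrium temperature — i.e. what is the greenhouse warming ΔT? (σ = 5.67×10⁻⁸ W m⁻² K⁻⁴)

ΔT ≈ 145.5 K

S = 1860/2.06² = 438.3 W m⁻².
T_eq = [S(1−A)/(4σ)]^(1/4) = [438.3×0.71/(4×5.67×10⁻⁸)]^(1/4) = 192.5 K.
ΔT = T_surf − T_eq = 338 − 192.5.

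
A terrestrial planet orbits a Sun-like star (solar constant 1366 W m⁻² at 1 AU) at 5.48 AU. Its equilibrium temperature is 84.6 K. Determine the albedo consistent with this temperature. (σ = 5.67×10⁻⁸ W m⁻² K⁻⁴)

A ≈ 0.74

Flux at 5.48 AU: S = 1366/5.48² = 45.5 W m⁻².
From T_eq⁴ = S(1−A)/(4σ): 1−A = 4σT_eq⁴/S.
1−A = 4 × 5.67×10⁻⁸ × (84.6)⁴ / 45.5 = 0.255.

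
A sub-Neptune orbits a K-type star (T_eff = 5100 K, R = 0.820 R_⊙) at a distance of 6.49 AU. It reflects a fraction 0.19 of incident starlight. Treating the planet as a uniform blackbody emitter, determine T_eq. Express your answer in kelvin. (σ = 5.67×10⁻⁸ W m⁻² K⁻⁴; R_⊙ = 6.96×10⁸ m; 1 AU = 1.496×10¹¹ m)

R_⋆ = 0.820 × 6.96×10⁸ = 5.71×10⁸ m.
d = 6.49 AU = 9.71×10¹¹ m.
L = 4πR_⋆²σT_⋆⁴ = 4π(5.71×10⁸)² × 5.67×10⁻⁸ × (5100)⁴ = 1.57×10²⁶ W.
S = L/(4πd²) = 13.3 W m⁻².
Energy balance: absorbed = emitted ⇒ πR²·S(1−A) = 4πR²·σT_eq⁴, so T_eq⁴ = S(1−A)/(4σ).
T_eq = [13.3 × 0.81 / (4 × 5.67×10⁻⁸)]^(1/4) = (4.73×10⁷)^(1/4) = 82.9 K.

T_eq ≈ 82.9 K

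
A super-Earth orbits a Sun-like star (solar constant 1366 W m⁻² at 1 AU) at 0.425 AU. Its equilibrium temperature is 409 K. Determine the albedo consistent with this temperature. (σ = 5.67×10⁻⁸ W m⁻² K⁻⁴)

Flux at 0.425 AU: S = 1366/0.425² = 7560 W m⁻².
From T_eq⁴ = S(1−A)/(4σ): 1−A = 4σT_eq⁴/S.
1−A = 4 × 5.67×10⁻⁸ × (409)⁴ / 7560 = 0.839.

A ≈ 0.16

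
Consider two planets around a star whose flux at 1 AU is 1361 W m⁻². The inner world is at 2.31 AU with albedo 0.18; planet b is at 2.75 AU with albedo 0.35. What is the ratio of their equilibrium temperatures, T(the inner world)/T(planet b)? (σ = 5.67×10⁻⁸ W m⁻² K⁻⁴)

T₁/T₂ ≈ 1.156

T_eq = [S₀(1−A)/(4σd²)]^(1/4), so T ∝ (1−A)^(1/4) / √d.
T₁ = [1361×0.82/(4×5.67×10⁻⁸×2.31²)]^(1/4) = 174.26 K.
T₂ = [1361×0.65/(4×5.67×10⁻⁸×2.75²)]^(1/4) = 150.70 K.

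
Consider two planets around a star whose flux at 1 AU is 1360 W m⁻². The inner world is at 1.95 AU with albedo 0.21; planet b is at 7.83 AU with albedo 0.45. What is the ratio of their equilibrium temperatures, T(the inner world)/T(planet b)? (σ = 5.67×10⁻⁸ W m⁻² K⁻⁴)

T_eq = [S₀(1−A)/(4σd²)]^(1/4), so T ∝ (1−A)^(1/4) / √d.
T₁ = [1360×0.79/(4×5.67×10⁻⁸×1.95²)]^(1/4) = 187.87 K.
T₂ = [1360×0.55/(4×5.67×10⁻⁸×7.83²)]^(1/4) = 85.64 K.

T₁/T₂ ≈ 2.194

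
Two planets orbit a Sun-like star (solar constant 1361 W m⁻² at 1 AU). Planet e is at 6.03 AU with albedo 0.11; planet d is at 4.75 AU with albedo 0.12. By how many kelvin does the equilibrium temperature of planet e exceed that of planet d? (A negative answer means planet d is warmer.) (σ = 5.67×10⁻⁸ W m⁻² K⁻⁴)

T_eq = [S₀(1−A)/(4σd²)]^(1/4), so T ∝ (1−A)^(1/4) / √d.
T₁ = [1361×0.89/(4×5.67×10⁻⁸×6.03²)]^(1/4) = 110.09 K.
T₂ = [1361×0.88/(4×5.67×10⁻⁸×4.75²)]^(1/4) = 123.69 K.

ΔT ≈ -13.6 K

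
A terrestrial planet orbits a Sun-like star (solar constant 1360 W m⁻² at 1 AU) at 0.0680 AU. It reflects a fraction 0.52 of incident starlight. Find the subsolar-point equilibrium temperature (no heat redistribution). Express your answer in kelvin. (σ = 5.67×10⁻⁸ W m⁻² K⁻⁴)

Flux at 0.0680 AU: S = 1360/0.0680² = 2.94×10⁵ W m⁻².
At the subsolar point the surface absorbs S(1−A) and emits σT⁴ per unit area — no factor of 4, since only the local patch is in balance.
T = [2.94×10⁵ × 0.48 / 5.67×10⁻⁸]^(1/4) = (2.49×10¹²)^(1/4) = 1260 K.

T_ss ≈ 1260 K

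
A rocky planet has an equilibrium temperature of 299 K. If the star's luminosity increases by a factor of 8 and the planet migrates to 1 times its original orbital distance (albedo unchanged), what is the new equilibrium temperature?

T_eq ≈ 503 K

T_eq ∝ L^(1/4) · d^(−1/2).
T′ = 299 × 8^(1/4) / 1^(1/2) = 503 K.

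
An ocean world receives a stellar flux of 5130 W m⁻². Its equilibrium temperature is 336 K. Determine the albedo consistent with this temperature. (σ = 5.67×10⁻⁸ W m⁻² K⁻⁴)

From T_eq⁴ = S(1−A)/(4σ): 1−A = 4σT_eq⁴/S.
1−A = 4 × 5.67×10⁻⁸ × (336)⁴ / 5130 = 0.563.

A ≈ 0.44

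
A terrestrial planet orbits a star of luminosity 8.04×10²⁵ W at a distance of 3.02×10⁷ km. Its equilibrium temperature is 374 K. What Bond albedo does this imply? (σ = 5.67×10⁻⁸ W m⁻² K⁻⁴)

d = 3.02×10⁷ km = 3.02×10¹⁰ m.
Flux: S = L/(4πd²) = 8.04×10²⁵/(4π×(3.02×10¹⁰)²) = 7020 W m⁻².
From T_eq⁴ = S(1−A)/(4σ): 1−A = 4σT_eq⁴/S.
1−A = 4 × 5.67×10⁻⁸ × (374)⁴ / 7020 = 0.633.

A ≈ 0.37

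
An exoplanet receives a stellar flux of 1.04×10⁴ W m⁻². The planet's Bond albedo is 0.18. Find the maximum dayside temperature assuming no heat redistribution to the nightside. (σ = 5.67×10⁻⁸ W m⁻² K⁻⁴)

With no redistribution each surface element balances locally: S(1−A) = σT⁴.
T = [1.04×10⁴ × 0.82 / 5.67×10⁻⁸]^(1/4) = (1.50×10¹¹)^(1/4) = 623 K.

T_ss ≈ 623 K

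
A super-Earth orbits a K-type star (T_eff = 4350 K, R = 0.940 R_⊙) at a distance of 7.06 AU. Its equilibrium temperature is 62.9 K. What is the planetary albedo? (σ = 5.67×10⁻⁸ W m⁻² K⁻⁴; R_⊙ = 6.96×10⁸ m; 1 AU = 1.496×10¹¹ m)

R_⋆ = 0.940 × 6.96×10⁸ = 6.54×10⁸ m.
d = 7.06 AU = 1.06×10¹² m.
L = 4πR_⋆²σT_⋆⁴ = 4π(6.54×10⁸)² × 5.67×10⁻⁸ × (4350)⁴ = 1.09×10²⁶ W.
S = L/(4πd²) = 7.79 W m⁻².
From T_eq⁴ = S(1−A)/(4σ): 1−A = 4σT_eq⁴/S.
1−A = 4 × 5.67×10⁻⁸ × (62.9)⁴ / 7.79 = 0.456.

A ≈ 0.54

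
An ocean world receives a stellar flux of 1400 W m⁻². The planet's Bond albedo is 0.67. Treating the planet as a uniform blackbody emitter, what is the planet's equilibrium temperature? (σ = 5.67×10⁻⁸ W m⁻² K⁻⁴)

T_eq ≈ 212 K

Energy balance: absorbed = emitted ⇒ πR²·S(1−A) = 4πR²·σT_eq⁴, so T_eq⁴ = S(1−A)/(4σ).
T_eq = [1400 × 0.33 / (4 × 5.67×10⁻⁸)]^(1/4) = (2.04×10⁹)^(1/4) = 212 K.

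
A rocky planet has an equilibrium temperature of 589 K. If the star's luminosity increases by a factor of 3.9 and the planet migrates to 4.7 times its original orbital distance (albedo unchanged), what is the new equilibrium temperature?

T_eq ∝ L^(1/4) · d^(−1/2).
T′ = 589 × 3.9^(1/4) / 4.7^(1/2) = 382 K.

T_eq ≈ 382 K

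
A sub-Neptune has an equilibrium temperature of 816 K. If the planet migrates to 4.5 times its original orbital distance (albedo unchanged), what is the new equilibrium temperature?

T_eq ≈ 385 K

T_eq ∝ L^(1/4) · d^(−1/2).
T′ = 816 / 4.5^(1/2) = 385 K.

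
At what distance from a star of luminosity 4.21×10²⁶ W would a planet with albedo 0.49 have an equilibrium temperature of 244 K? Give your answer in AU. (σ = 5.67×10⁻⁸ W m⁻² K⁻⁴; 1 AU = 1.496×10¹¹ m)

d ≈ 0.975 AU

From T_eq⁴ = L(1−A)/(16πσd²): d = √[L(1−A)/(16πσT_eq⁴)].
d = √[4.21×10²⁶ × 0.51 / (16π × 5.67×10⁻⁸ × (244)⁴)] = 1.46×10¹¹ m = 0.975 AU.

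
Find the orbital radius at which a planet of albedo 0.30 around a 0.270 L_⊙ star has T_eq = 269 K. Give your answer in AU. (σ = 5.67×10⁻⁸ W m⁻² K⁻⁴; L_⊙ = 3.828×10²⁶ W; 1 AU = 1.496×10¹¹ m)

L = 0.270 × 3.828×10²⁶ = 1.03×10²⁶ W.
From T_eq⁴ = L(1−A)/(16πσd²): d = √[L(1−A)/(16πσT_eq⁴)].
d = √[1.03×10²⁶ × 0.70 / (16π × 5.67×10⁻⁸ × (269)⁴)] = 6.96×10¹⁰ m = 0.465 AU.

d ≈ 0.465 AU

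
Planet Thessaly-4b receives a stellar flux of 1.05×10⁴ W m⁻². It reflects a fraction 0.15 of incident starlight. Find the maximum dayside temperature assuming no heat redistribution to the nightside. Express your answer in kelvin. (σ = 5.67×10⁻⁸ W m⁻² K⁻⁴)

T_ss ≈ 630 K

With no redistribution each surface element balances locally: S(1−A) = σT⁴.
T = [1.05×10⁴ × 0.85 / 5.67×10⁻⁸]^(1/4) = (1.57×10¹¹)^(1/4) = 630 K.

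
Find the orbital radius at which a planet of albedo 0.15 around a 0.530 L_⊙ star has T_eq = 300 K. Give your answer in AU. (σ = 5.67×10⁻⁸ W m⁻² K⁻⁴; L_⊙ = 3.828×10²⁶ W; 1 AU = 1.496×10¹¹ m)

d ≈ 0.578 AU

L = 0.530 × 3.828×10²⁶ = 2.03×10²⁶ W.
From T_eq⁴ = L(1−A)/(16πσd²): d = √[L(1−A)/(16πσT_eq⁴)].
d = √[2.03×10²⁶ × 0.85 / (16π × 5.67×10⁻⁸ × (300)⁴)] = 8.64×10¹⁰ m = 0.578 AU.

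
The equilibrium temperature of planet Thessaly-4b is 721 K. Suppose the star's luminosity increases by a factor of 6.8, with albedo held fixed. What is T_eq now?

T_eq ∝ L^(1/4) · d^(−1/2).
T′ = 721 × 6.8^(1/4) = 1160 K.

T_eq ≈ 1160 K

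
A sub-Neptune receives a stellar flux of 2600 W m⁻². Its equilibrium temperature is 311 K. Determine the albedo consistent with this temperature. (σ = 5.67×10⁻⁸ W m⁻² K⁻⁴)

A ≈ 0.18

From T_eq⁴ = S(1−A)/(4σ): 1−A = 4σT_eq⁴/S.
1−A = 4 × 5.67×10⁻⁸ × (311)⁴ / 2600 = 0.816.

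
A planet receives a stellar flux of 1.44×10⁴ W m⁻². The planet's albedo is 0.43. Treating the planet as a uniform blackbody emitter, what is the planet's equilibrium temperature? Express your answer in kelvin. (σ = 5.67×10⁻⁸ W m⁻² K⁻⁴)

Energy balance: absorbed = emitted ⇒ πR²·S(1−A) = 4πR²·σT_eq⁴, so T_eq⁴ = S(1−A)/(4σ).
T_eq = [1.44×10⁴ × 0.57 / (4 × 5.67×10⁻⁸)]^(1/4) = (3.62×10¹⁰)^(1/4) = 436 K.

T_eq ≈ 436 K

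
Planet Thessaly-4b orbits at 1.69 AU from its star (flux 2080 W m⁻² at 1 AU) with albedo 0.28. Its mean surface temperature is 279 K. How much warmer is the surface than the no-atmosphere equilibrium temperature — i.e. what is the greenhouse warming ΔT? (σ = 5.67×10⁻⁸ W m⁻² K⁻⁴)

S = 2080/1.69² = 728.3 W m⁻².
T_eq = [S(1−A)/(4σ)]^(1/4) = [728.3×0.72/(4×5.67×10⁻⁸)]^(1/4) = 219.3 K.
ΔT = T_surf − T_eq = 279 − 219.3.

ΔT ≈ 59.7 K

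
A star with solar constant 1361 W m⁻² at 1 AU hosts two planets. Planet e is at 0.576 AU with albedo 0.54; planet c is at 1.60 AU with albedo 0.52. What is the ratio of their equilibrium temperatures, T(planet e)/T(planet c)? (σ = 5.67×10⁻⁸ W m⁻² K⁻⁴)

T_eq = [S₀(1−A)/(4σd²)]^(1/4), so T ∝ (1−A)^(1/4) / √d.
T₁ = [1361×0.46/(4×5.67×10⁻⁸×0.576²)]^(1/4) = 302.02 K.
T₂ = [1361×0.48/(4×5.67×10⁻⁸×1.60²)]^(1/4) = 183.15 K.

T₁/T₂ ≈ 1.649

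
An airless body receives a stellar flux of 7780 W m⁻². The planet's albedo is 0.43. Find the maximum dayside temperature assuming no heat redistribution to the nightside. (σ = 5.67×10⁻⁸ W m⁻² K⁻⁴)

T_ss ≈ 529 K

With no redistribution each surface element balances locally: S(1−A) = σT⁴.
T = [7780 × 0.57 / 5.67×10⁻⁸]^(1/4) = (7.82×10¹⁰)^(1/4) = 529 K.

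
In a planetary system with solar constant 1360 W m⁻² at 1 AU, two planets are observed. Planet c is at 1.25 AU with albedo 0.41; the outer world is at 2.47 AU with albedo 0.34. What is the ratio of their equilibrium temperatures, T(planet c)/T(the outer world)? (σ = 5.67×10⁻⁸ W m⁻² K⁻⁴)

T_eq = [S₀(1−A)/(4σd²)]^(1/4), so T ∝ (1−A)^(1/4) / √d.
T₁ = [1360×0.59/(4×5.67×10⁻⁸×1.25²)]^(1/4) = 218.14 K.
T₂ = [1360×0.66/(4×5.67×10⁻⁸×2.47²)]^(1/4) = 159.59 K.

T₁/T₂ ≈ 1.367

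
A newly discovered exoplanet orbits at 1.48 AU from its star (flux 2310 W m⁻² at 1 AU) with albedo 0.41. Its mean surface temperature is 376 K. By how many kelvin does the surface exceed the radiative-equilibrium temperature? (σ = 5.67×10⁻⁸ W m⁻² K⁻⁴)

S = 2310/1.48² = 1055 W m⁻².
T_eq = [S(1−A)/(4σ)]^(1/4) = [1055×0.59/(4×5.67×10⁻⁸)]^(1/4) = 228.9 K.
ΔT = T_surf − T_eq = 376 − 228.9.

ΔT ≈ 147.1 K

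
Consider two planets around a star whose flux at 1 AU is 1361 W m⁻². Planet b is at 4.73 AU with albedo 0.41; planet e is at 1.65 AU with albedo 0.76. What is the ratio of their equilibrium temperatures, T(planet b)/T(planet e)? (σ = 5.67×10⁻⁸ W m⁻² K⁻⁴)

T₁/T₂ ≈ 0.740

T_eq = [S₀(1−A)/(4σd²)]^(1/4), so T ∝ (1−A)^(1/4) / √d.
T₁ = [1361×0.59/(4×5.67×10⁻⁸×4.73²)]^(1/4) = 112.16 K.
T₂ = [1361×0.24/(4×5.67×10⁻⁸×1.65²)]^(1/4) = 151.66 K.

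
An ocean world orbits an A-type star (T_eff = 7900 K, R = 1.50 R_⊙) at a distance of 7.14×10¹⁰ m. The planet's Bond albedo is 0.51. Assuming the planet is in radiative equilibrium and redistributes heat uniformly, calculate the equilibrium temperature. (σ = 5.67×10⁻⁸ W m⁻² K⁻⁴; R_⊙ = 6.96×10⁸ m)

R_⋆ = 1.50 × 6.96×10⁸ = 1.04×10⁹ m.
L = 4πR_⋆²σT_⋆⁴ = 4π(1.04×10⁹)² × 5.67×10⁻⁸ × (7900)⁴ = 3.02×10²⁷ W.
S = L/(4πd²) = 4.72×10⁴ W m⁻².
Energy balance: absorbed = emitted ⇒ πR²·S(1−A) = 4πR²·σT_eq⁴, so T_eq⁴ = S(1−A)/(4σ).
T_eq = [4.72×10⁴ × 0.49 / (4 × 5.67×10⁻⁸)]^(1/4) = (1.02×10¹¹)^(1/4) = 565 K.

T_eq ≈ 565 K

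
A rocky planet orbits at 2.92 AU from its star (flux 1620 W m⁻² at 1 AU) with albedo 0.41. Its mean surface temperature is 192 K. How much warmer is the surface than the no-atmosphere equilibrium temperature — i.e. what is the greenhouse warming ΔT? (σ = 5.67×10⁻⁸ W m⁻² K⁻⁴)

ΔT ≈ 42.9 K

S = 1620/2.92² = 190.0 W m⁻².
T_eq = [S(1−A)/(4σ)]^(1/4) = [190.0×0.59/(4×5.67×10⁻⁸)]^(1/4) = 149.1 K.
ΔT = T_surf − T_eq = 192 − 149.1.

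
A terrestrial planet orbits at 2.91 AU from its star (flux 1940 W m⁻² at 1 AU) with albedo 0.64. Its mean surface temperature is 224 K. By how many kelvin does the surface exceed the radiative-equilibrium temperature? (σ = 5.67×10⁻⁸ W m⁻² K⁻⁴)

S = 1940/2.91² = 229.1 W m⁻².
T_eq = [S(1−A)/(4σ)]^(1/4) = [229.1×0.36/(4×5.67×10⁻⁸)]^(1/4) = 138.1 K.
ΔT = T_surf − T_eq = 224 − 138.1.

ΔT ≈ 85.9 K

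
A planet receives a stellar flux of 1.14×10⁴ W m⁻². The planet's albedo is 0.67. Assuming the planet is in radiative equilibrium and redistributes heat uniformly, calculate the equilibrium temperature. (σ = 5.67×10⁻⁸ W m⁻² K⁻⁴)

Energy balance: absorbed = emitted ⇒ πR²·S(1−A) = 4πR²·σT_eq⁴, so T_eq⁴ = S(1−A)/(4σ).
T_eq = [1.14×10⁴ × 0.33 / (4 × 5.67×10⁻⁸)]^(1/4) = (1.66×10¹⁰)^(1/4) = 359 K.

T_eq ≈ 359 K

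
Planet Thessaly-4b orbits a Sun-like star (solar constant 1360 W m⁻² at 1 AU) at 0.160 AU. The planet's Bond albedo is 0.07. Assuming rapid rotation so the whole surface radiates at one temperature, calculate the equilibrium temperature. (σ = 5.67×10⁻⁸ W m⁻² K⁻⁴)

T_eq ≈ 683 K

Flux at 0.160 AU: S = 1360/0.160² = 5.31×10⁴ W m⁻².
Energy balance: absorbed = emitted ⇒ πR²·S(1−A) = 4πR²·σT_eq⁴, so T_eq⁴ = S(1−A)/(4σ).
T_eq = [5.31×10⁴ × 0.93 / (4 × 5.67×10⁻⁸)]^(1/4) = (2.18×10¹¹)^(1/4) = 683 K.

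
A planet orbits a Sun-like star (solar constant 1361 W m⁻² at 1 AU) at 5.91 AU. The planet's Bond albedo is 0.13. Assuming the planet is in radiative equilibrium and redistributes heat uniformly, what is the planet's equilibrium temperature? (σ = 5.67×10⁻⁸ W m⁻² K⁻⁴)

T_eq ≈ 111 K

Flux at 5.91 AU: S = 1361/5.91² = 39.0 W m⁻².
Energy balance: absorbed = emitted ⇒ πR²·S(1−A) = 4πR²·σT_eq⁴, so T_eq⁴ = S(1−A)/(4σ).
T_eq = [39.0 × 0.87 / (4 × 5.67×10⁻⁸)]^(1/4) = (1.49×10⁸)^(1/4) = 111 K.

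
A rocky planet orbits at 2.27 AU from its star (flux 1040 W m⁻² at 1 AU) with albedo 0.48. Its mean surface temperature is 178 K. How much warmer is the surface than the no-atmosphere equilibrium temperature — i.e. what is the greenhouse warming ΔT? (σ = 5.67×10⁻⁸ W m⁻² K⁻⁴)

ΔT ≈ 31.3 K

S = 1040/2.27² = 201.8 W m⁻².
T_eq = [S(1−A)/(4σ)]^(1/4) = [201.8×0.52/(4×5.67×10⁻⁸)]^(1/4) = 146.7 K.
ΔT = T_surf − T_eq = 178 − 146.7.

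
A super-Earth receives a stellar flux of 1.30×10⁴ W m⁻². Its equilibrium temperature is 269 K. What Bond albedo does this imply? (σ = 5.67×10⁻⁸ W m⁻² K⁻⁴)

From T_eq⁴ = S(1−A)/(4σ): 1−A = 4σT_eq⁴/S.
1−A = 4 × 5.67×10⁻⁸ × (269)⁴ / 1.30×10⁴ = 0.091.

A ≈ 0.91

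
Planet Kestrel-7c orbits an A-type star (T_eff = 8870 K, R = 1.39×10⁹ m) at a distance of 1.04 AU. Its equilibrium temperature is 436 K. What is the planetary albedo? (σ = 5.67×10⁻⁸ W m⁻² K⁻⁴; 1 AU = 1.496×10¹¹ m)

d = 1.04 AU = 1.56×10¹¹ m.
L = 4πR_⋆²σT_⋆⁴ = 4π(1.39×10⁹)² × 5.67×10⁻⁸ × (8870)⁴ = 8.52×10²⁷ W.
S = L/(4πd²) = 2.80×10⁴ W m⁻².
From T_eq⁴ = S(1−A)/(4σ): 1−A = 4σT_eq⁴/S.
1−A = 4 × 5.67×10⁻⁸ × (436)⁴ / 2.80×10⁴ = 0.293.

A ≈ 0.71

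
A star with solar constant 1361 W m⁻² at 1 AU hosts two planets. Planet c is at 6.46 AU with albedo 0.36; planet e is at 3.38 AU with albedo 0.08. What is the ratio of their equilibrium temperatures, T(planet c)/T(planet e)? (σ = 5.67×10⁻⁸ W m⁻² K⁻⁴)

T_eq = [S₀(1−A)/(4σd²)]^(1/4), so T ∝ (1−A)^(1/4) / √d.
T₁ = [1361×0.64/(4×5.67×10⁻⁸×6.46²)]^(1/4) = 97.95 K.
T₂ = [1361×0.92/(4×5.67×10⁻⁸×3.38²)]^(1/4) = 148.27 K.

T₁/T₂ ≈ 0.661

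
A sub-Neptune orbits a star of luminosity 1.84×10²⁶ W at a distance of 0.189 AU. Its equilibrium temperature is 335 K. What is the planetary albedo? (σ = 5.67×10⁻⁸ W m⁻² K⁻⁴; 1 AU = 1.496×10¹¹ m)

A ≈ 0.84

d = 0.189 AU = 2.83×10¹⁰ m.
Flux: S = L/(4πd²) = 1.84×10²⁶/(4π×(2.83×10¹⁰)²) = 1.83×10⁴ W m⁻².
From T_eq⁴ = S(1−A)/(4σ): 1−A = 4σT_eq⁴/S.
1−A = 4 × 5.67×10⁻⁸ × (335)⁴ / 1.83×10⁴ = 0.156.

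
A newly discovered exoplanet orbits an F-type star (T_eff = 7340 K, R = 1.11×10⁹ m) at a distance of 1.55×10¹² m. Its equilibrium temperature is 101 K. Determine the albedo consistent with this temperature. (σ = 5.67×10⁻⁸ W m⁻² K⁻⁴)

L = 4πR_⋆²σT_⋆⁴ = 4π(1.11×10⁹)² × 5.67×10⁻⁸ × (7340)⁴ = 2.55×10²⁷ W.
S = L/(4πd²) = 84.4 W m⁻².
From T_eq⁴ = S(1−A)/(4σ): 1−A = 4σT_eq⁴/S.
1−A = 4 × 5.67×10⁻⁸ × (101)⁴ / 84.4 = 0.280.

A ≈ 0.72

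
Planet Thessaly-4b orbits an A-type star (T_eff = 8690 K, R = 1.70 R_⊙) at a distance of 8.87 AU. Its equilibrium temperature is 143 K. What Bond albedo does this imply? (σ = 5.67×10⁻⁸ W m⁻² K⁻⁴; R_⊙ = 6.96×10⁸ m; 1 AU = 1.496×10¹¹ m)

A ≈ 0.63

R_⋆ = 1.70 × 6.96×10⁸ = 1.18×10⁹ m.
d = 8.87 AU = 1.33×10¹² m.
L = 4πR_⋆²σT_⋆⁴ = 4π(1.18×10⁹)² × 5.67×10⁻⁸ × (8690)⁴ = 5.69×10²⁷ W.
S = L/(4πd²) = 257 W m⁻².
From T_eq⁴ = S(1−A)/(4σ): 1−A = 4σT_eq⁴/S.
1−A = 4 × 5.67×10⁻⁸ × (143)⁴ / 257 = 0.369.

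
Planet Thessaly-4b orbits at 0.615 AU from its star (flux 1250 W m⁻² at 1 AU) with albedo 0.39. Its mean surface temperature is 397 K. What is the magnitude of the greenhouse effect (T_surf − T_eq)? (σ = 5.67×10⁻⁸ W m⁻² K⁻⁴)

ΔT ≈ 89.9 K

S = 1250/0.615² = 3305 W m⁻².
T_eq = [S(1−A)/(4σ)]^(1/4) = [3305×0.61/(4×5.67×10⁻⁸)]^(1/4) = 307.1 K.
ΔT = T_surf − T_eq = 397 − 307.1.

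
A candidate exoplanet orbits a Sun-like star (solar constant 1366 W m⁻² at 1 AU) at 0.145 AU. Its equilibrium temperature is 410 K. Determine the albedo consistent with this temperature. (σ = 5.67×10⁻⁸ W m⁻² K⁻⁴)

A ≈ 0.90

Flux at 0.145 AU: S = 1366/0.145² = 6.50×10⁴ W m⁻².
From T_eq⁴ = S(1−A)/(4σ): 1−A = 4σT_eq⁴/S.
1−A = 4 × 5.67×10⁻⁸ × (410)⁴ / 6.50×10⁴ = 0.099.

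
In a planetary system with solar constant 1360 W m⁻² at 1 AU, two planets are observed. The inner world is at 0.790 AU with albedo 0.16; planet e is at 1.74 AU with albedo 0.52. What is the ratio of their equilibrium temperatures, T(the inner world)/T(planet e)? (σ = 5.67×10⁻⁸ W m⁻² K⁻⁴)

T_eq = [S₀(1−A)/(4σd²)]^(1/4), so T ∝ (1−A)^(1/4) / √d.
T₁ = [1360×0.84/(4×5.67×10⁻⁸×0.790²)]^(1/4) = 299.73 K.
T₂ = [1360×0.48/(4×5.67×10⁻⁸×1.74²)]^(1/4) = 175.59 K.

T₁/T₂ ≈ 1.707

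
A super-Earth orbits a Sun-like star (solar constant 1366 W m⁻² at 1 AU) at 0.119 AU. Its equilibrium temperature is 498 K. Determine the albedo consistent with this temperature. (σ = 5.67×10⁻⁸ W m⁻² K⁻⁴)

A ≈ 0.86

Flux at 0.119 AU: S = 1366/0.119² = 9.65×10⁴ W m⁻².
From T_eq⁴ = S(1−A)/(4σ): 1−A = 4σT_eq⁴/S.
1−A = 4 × 5.67×10⁻⁸ × (498)⁴ / 9.65×10⁴ = 0.145.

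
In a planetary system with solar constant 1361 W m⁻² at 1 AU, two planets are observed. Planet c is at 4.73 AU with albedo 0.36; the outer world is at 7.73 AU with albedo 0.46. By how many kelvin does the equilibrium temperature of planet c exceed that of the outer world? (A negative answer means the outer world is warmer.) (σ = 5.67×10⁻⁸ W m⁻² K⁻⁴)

ΔT ≈ 28.6 K

T_eq = [S₀(1−A)/(4σd²)]^(1/4), so T ∝ (1−A)^(1/4) / √d.
T₁ = [1361×0.64/(4×5.67×10⁻⁸×4.73²)]^(1/4) = 114.46 K.
T₂ = [1361×0.54/(4×5.67×10⁻⁸×7.73²)]^(1/4) = 85.81 K.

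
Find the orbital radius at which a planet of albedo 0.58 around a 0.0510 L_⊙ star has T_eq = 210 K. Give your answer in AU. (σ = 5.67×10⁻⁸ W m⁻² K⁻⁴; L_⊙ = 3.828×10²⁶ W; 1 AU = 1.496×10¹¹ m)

L = 0.0510 × 3.828×10²⁶ = 1.95×10²⁵ W.
From T_eq⁴ = L(1−A)/(16πσd²): d = √[L(1−A)/(16πσT_eq⁴)].
d = √[1.95×10²⁵ × 0.42 / (16π × 5.67×10⁻⁸ × (210)⁴)] = 3.85×10¹⁰ m = 0.257 AU.

d ≈ 0.257 AU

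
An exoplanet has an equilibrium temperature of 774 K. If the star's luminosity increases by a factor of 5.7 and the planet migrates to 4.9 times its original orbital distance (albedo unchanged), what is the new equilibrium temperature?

T_eq ∝ L^(1/4) · d^(−1/2).
T′ = 774 × 5.7^(1/4) / 4.9^(1/2) = 540 K.

T_eq ≈ 540 K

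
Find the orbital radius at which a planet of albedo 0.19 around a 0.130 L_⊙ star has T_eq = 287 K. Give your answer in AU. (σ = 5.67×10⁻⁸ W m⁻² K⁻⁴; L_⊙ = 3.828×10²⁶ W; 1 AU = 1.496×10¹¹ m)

L = 0.130 × 3.828×10²⁶ = 4.98×10²⁵ W.
From T_eq⁴ = L(1−A)/(16πσd²): d = √[L(1−A)/(16πσT_eq⁴)].
d = √[4.98×10²⁵ × 0.81 / (16π × 5.67×10⁻⁸ × (287)⁴)] = 4.57×10¹⁰ m = 0.305 AU.

d ≈ 0.305 AU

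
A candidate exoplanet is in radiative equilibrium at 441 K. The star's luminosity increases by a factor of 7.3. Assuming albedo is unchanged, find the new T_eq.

T_eq ∝ L^(1/4) · d^(−1/2).
T′ = 441 × 7.3^(1/4) = 725 K.

T_eq ≈ 725 K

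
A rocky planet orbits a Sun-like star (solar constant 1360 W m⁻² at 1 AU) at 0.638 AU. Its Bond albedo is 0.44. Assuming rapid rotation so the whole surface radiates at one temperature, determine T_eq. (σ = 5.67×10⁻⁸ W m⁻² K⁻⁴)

T_eq ≈ 301 K

Flux at 0.638 AU: S = 1360/0.638² = 3340 W m⁻².
Energy balance: absorbed = emitted ⇒ πR²·S(1−A) = 4πR²·σT_eq⁴, so T_eq⁴ = S(1−A)/(4σ).
T_eq = [3340 × 0.56 / (4 × 5.67×10⁻⁸)]^(1/4) = (8.25×10⁹)^(1/4) = 301 K.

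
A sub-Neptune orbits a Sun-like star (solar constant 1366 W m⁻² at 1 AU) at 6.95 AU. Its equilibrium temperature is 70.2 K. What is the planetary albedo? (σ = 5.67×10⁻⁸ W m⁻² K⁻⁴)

Flux at 6.95 AU: S = 1366/6.95² = 28.3 W m⁻².
From T_eq⁴ = S(1−A)/(4σ): 1−A = 4σT_eq⁴/S.
1−A = 4 × 5.67×10⁻⁸ × (70.2)⁴ / 28.3 = 0.195.

A ≈ 0.81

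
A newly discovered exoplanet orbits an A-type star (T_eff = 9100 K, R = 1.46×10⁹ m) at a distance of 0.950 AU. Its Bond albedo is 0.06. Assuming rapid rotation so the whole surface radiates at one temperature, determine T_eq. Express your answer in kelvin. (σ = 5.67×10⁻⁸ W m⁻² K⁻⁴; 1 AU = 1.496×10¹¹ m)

T_eq ≈ 642 K

d = 0.950 AU = 1.42×10¹¹ m.
L = 4πR_⋆²σT_⋆⁴ = 4π(1.46×10⁹)² × 5.67×10⁻⁸ × (9100)⁴ = 1.04×10²⁸ W.
S = L/(4πd²) = 4.10×10⁴ W m⁻².
Energy balance: absorbed = emitted ⇒ πR²·S(1−A) = 4πR²·σT_eq⁴, so T_eq⁴ = S(1−A)/(4σ).
T_eq = [4.10×10⁴ × 0.94 / (4 × 5.67×10⁻⁸)]^(1/4) = (1.70×10¹¹)^(1/4) = 642 K.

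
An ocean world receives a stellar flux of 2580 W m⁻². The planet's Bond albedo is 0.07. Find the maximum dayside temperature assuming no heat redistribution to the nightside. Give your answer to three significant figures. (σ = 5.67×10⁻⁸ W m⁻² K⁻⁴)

T_ss ≈ 454 K

With no redistribution each surface element balances locally: S(1−A) = σT⁴.
T = [2580 × 0.93 / 5.67×10⁻⁸]^(1/4) = (4.23×10¹⁰)^(1/4) = 454 K.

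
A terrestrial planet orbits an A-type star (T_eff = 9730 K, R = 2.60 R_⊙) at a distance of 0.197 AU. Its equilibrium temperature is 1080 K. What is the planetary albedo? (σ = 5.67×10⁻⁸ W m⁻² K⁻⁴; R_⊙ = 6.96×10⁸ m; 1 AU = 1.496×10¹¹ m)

A ≈ 0.84

R_⋆ = 2.60 × 6.96×10⁸ = 1.81×10⁹ m.
d = 0.197 AU = 2.95×10¹⁰ m.
L = 4πR_⋆²σT_⋆⁴ = 4π(1.81×10⁹)² × 5.67×10⁻⁸ × (9730)⁴ = 2.09×10²⁸ W.
S = L/(4πd²) = 1.92×10⁶ W m⁻².
From T_eq⁴ = S(1−A)/(4σ): 1−A = 4σT_eq⁴/S.
1−A = 4 × 5.67×10⁻⁸ × (1080)⁴ / 1.92×10⁶ = 0.161.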